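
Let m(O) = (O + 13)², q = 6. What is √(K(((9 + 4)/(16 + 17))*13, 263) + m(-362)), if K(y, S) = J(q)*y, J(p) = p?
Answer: √14741639/11 ≈ 349.04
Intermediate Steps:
m(O) = (13 + O)²
K(y, S) = 6*y
√(K(((9 + 4)/(16 + 17))*13, 263) + m(-362)) = √(6*(((9 + 4)/(16 + 17))*13) + (13 - 362)²) = √(6*((13/33)*13) + (-349)²) = √(6*((13*(1/33))*13) + 121801) = √(6*((13/33)*13) + 121801) = √(6*(169/33) + 121801) = √(338/11 + 121801) = √(1340149/11) = √14741639/11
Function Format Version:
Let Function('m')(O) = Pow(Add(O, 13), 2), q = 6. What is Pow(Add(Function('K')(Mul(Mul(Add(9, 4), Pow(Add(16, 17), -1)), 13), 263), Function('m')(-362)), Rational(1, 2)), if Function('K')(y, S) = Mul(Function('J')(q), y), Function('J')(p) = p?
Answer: Mul(Rational(1, 11), Pow(14741639, Rational(1, 2))) ≈ 349.04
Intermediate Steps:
Function('m')(O) = Pow(Add(13, O), 2)
Function('K')(y, S) = Mul(6, y)
Pow(Add(Function('K')(Mul(Mul(Add(9, 4), Pow(Add(16, 17), -1)), 13), 263), Function('m')(-362)), Rational(1, 2)) = Pow(Add(Mul(6, Mul(Mul(Add(9, 4), Pow(Add(16, 17), -1)), 13)), Pow(Add(13, -362), 2)), Rational(1, 2)) = Pow(Add(Mul(6, Mul(Mul(13, Pow(33, -1)), 13)), Pow(-349, 2)), Rational(1, 2)) = Pow(Add(Mul(6, Mul(Mul(13, Rational(1, 33)), 13)), 121801), Rational(1, 2)) = Pow(Add(Mul(6, Mul(Rational(13, 33), 13)), 121801), Rational(1, 2)) = Pow(Add(Mul(6, Rational(169, 33)), 121801), Rational(1, 2)) = Pow(Add(Rational(338, 11), 121801), Rational(1, 2)) = Pow(Rational(1340149, 11), Rational(1, 2)) = Mul(Rational(1, 11), Pow(14741639, Rational(1, 2)))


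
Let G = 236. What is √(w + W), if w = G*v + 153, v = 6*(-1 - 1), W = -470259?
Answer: I*√472938 ≈ 687.71*I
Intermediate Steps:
v = -12 (v = 6*(-2) = -12)
w = -2679 (w = 236*(-12) + 153 = -2832 + 153 = -2679)
√(w + W) = √(-2679 - 470259) = √(-472938) = I*√472938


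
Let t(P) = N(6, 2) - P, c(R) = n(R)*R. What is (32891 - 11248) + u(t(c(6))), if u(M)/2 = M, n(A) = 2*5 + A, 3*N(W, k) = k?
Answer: 64357/3 ≈ 21452.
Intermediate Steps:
N(W, k) = k/3
n(A) = 10 + A
c(R) = R*(10 + R) (c(R) = (10 + R)*R = R*(10 + R))
t(P) = ⅔ - P (t(P) = (⅓)*2 - P = ⅔ - P)
u(M) = 2*M
(32891 - 11248) + u(t(c(6))) = (32891 - 11248) + 2*(⅔ - 6*(10 + 6)) = 21643 + 2*(⅔ - 6*16) = 21643 + 2*(⅔ - 1*96) = 21643 + 2*(⅔ - 96) = 21643 + 2*(-286/3) = 21643 - 572/3 = 64357/3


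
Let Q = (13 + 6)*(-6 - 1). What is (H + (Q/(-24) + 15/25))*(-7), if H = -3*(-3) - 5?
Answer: -8519/120 ≈ -70.992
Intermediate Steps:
H = 4 (H = 9 - 5 = 4)
Q = -133 (Q = 19*(-7) = -133)
(H + (Q/(-24) + 15/25))*(-7) = (4 + (-133/(-24) + 15/25))*(-7) = (4 + (-133*(-1/24) + 15*(1/25)))*(-7) = (4 + (133/24 + 3/5))*(-7) = (4 + 737/120)*(-7) = (1217/120)*(-7) = -8519/120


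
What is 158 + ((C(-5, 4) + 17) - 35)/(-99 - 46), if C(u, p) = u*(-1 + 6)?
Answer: 22953/145 ≈ 158.30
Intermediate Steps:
C(u, p) = 5*u (C(u, p) = u*5 = 5*u)
158 + ((C(-5, 4) + 17) - 35)/(-99 - 46) = 158 + ((5*(-5) + 17) - 35)/(-99 - 46) = 158 + ((-25 + 17) - 35)/(-145) = 158 - (-8 - 35)/145 = 158 - 1/145*(-43) = 158 + 43/145 = 22953/145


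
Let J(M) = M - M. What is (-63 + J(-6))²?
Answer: 3969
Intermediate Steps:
J(M) = 0
(-63 + J(-6))² = (-63 + 0)² = (-63)² = 3969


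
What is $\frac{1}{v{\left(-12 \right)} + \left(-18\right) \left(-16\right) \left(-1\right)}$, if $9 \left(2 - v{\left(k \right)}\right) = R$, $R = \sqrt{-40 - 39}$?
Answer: $- \frac{23166}{6625555} + \frac{9 i \sqrt{79}}{6625555} \approx -0.0034965 + 1.2074 \cdot 10^{-5} i$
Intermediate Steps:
$R = i \sqrt{79}$ ($R = \sqrt{-79} = i \sqrt{79} \approx 8.8882 i$)
$v{\left(k \right)} = 2 - \frac{i \sqrt{79}}{9}$
$\frac{1}{v{\left(-12 \right)} + \left(-18\right) \left(-16\right) \left(-1\right)} = \frac{1}{\left(2 - \frac{i \sqrt{79}}{9}\right) + \left(-18\right) \left(-16\right) \left(-1\right)} = \frac{1}{\left(2 - \frac{i \sqrt{79}}{9}\right) + 288 \left(-1\right)} = \frac{1}{\left(2 - \frac{i \sqrt{79}}{9}\right) - 288} = \frac{1}{-286 - \frac{i \sqrt{79}}{9}}$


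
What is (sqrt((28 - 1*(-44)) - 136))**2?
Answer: -64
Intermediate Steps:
(sqrt((28 - 1*(-44)) - 136))**2 = (sqrt((28 + 44) - 136))**2 = (sqrt(72 - 136))**2 = (sqrt(-64))**2 = (8*I)**2 = -64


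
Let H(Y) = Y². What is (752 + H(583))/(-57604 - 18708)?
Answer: -340641/76312 ≈ -4.4638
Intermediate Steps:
(752 + H(583))/(-57604 - 18708) = (752 + 583²)/(-57604 - 18708) = (752 + 339889)/(-76312) = 340641*(-1/76312) = -340641/76312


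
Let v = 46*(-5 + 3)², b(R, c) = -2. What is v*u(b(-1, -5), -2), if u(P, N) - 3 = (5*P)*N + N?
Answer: 3864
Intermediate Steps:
u(P, N) = 3 + N + 5*N*P (u(P, N) = 3 + ((5*P)*N + N) = 3 + (5*N*P + N) = 3 + (N + 5*N*P) = 3 + N + 5*N*P)
v = 184 (v = 46*(-2)² = 46*4 = 184)
v*u(b(-1, -5), -2) = 184*(3 - 2 + 5*(-2)*(-2)) = 184*(3 - 2 + 20) = 184*21 = 3864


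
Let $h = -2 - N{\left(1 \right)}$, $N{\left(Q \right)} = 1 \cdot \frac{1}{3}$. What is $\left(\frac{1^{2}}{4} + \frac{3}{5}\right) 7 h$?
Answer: $- \frac{833}{60} \approx -13.883$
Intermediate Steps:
$N{\left(Q \right)} = \frac{1}{3}$ ($N{\left(Q \right)} = 1 \cdot \frac{1}{3} = \frac{1}{3}$)
$h = - \frac{7}{3}$ ($h = -2 - \frac{1}{3} = - \frac{7}{3} \approx -2.3333$)
$\left(\frac{1^{2}}{4} + \frac{3}{5}\right) 7 h = \left(\frac{1^{2}}{4} + \frac{3}{5}\right) 7 \left(- \frac{7}{3}\right) = \left(1 \cdot \frac{1}{4} + 3 \cdot \frac{1}{5}\right) 7 \left(- \frac{7}{3}\right) = \left(\frac{1}{4} + \frac{3}{5}\right) 7 \left(- \frac{7}{3}\right) = \frac{17}{20} \cdot 7 \left(- \frac{7}{3}\right) = \frac{119}{20} \left(- \frac{7}{3}\right) = - \frac{833}{60}$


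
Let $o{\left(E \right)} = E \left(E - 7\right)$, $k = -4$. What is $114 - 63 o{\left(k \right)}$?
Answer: $-2658$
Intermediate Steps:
$o{\left(E \right)} = E \left(-7 + E\right)$
$114 - 63 o{\left(k \right)} = 114 - 63 \left(- 4 \left(-7 - 4\right)\right) = 114 - 63 \left(\left(-4\right) \left(-11\right)\right) = 114 - 2772 = -2658$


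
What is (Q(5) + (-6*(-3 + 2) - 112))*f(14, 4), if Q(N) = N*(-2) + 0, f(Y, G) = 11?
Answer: -1276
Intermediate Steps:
Q(N) = -2*N (Q(N) = -2*N + 0 = -2*N)
(Q(5) + (-6*(-3 + 2) - 112))*f(14, 4) = (-2*5 + (-6*(-3 + 2) - 112))*11 = (-10 + (-6*(-1) - 112))*11 = (-10 + (6 - 112))*11 = (-10 - 106)*11 = -116*11 = -1276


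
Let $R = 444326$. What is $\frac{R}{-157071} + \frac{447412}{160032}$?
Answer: $- \frac{69244015}{2094698856} \approx -0.033057$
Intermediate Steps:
$\frac{R}{-157071} + \frac{447412}{160032} = \frac{444326}{-157071} + \frac{447412}{160032} = 444326 \left(- \frac{1}{157071}\right) + 447412 \cdot \frac{1}{160032} = - \frac{444326}{157071} + \frac{111853}{40008} = - \frac{69244015}{2094698856}$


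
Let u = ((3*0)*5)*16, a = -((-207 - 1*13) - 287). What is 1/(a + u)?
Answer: 1/507 ≈ 0.0019724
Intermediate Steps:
a = 507 (a = -((-207 - 13) - 287) = -(-220 - 287) = -1*(-507) = 507)
u = 0 (u = (0*5)*16 = 0*16 = 0)
1/(a + u) = 1/(507 + 0) = 1/507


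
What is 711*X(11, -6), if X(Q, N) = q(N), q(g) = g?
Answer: -4266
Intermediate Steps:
X(Q, N) = N
711*X(11, -6) = 711*(-6) = -4266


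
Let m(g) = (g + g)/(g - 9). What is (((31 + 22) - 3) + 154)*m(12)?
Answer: 1632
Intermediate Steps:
m(g) = 2*g/(-9 + g) (m(g) = (2*g)/(-9 + g) = 2*g/(-9 + g))
(((31 + 22) - 3) + 154)*m(12) = (((31 + 22) - 3) + 154)*(2*12/(-9 + 12)) = ((53 - 3) + 154)*(2*12/3) = (50 + 154)*(2*12*(⅓)) = 204*8 = 1632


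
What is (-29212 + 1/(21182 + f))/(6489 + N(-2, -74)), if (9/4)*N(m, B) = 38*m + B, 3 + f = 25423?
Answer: -1361337623/299293578 ≈ -4.5485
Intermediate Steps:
f = 25420 (f = -3 + 25423 = 25420)
N(m, B) = 4*B/9 + 152*m/9 (N(m, B) = 4*(38*m + B)/9 = 4*(B + 38*m)/9 = 4*B/9 + 152*m/9)
(-29212 + 1/(21182 + f))/(6489 + N(-2, -74)) = (-29212 + 1/(21182 + 25420))/(6489 + ((4/9)*(-74) + (152/9)*(-2))) = (-29212 + 1/46602)/(6489 + (-296/9 - 304/9)) = (-29212 + 1/46602)/(6489 - 200/3) = -1361337623/(46602*19267/3) = -1361337623/46602*3/19267 = -1361337623/299293578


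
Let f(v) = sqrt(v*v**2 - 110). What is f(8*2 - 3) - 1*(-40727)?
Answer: 40727 + sqrt(2087) ≈ 40773.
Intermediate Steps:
f(v) = sqrt(-110 + v**3) (f(v) = sqrt(v**3 - 110) = sqrt(-110 + v**3))
f(8*2 - 3) - 1*(-40727) = sqrt(-110 + (8*2 - 3)**3) - 1*(-40727) = sqrt(-110 + (16 - 3)**3) + 40727 = sqrt(-110 + 13**3) + 40727 = sqrt(-110 + 2197) + 40727 = sqrt(2087) + 40727 = 40727 + sqrt(2087)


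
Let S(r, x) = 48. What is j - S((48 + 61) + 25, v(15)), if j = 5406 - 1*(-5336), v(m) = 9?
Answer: 10694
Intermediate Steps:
j = 10742 (j = 5406 + 5336 = 10742)
j - S((48 + 61) + 25, v(15)) = 10742 - 1*48 = 10742 - 48 = 10694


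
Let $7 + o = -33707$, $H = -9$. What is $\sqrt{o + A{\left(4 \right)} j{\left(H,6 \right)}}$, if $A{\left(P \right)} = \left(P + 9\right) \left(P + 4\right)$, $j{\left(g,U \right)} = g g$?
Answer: $3 i \sqrt{2810} \approx 159.03 i$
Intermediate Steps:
$j{\left(g,U \right)} = g^{2}$
$o = -33714$ ($o = -7 - 33707 = -33714$)
$A{\left(P \right)} = \left(4 + P\right) \left(9 + P\right)$ ($A{\left(P \right)} = \left(9 + P\right) \left(4 + P\right) = \left(4 + P\right) \left(9 + P\right)$)
$\sqrt{o + A{\left(4 \right)} j{\left(H,6 \right)}} = \sqrt{-33714 + \left(36 + 4^{2} + 13 \cdot 4\right) \left(-9\right)^{2}} = \sqrt{-33714 + \left(36 + 16 + 52\right) 81} = \sqrt{-33714 + 104 \cdot 81} = \sqrt{-33714 + 8424} = \sqrt{-25290} = 3 i \sqrt{2810}$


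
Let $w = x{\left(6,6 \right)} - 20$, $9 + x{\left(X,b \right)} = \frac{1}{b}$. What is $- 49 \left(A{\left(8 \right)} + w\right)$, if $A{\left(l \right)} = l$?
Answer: $\frac{6125}{6} \approx 1020.8$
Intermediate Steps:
$x{\left(X,b \right)} = -9 + \frac{1}{b}$
$w = - \frac{173}{6}$ ($w = \left(-9 + \frac{1}{6}\right) - 20 = - \frac{53}{6} - 20 = - \frac{173}{6} \approx -28.833$)
$- 49 \left(A{\left(8 \right)} + w\right) = - 49 \left(8 - \frac{173}{6}\right) = \left(-49\right) \left(- \frac{125}{6}\right) = \frac{6125}{6}$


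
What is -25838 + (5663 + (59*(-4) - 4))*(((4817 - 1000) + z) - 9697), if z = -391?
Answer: -34033471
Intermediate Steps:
-25838 + (5663 + (59*(-4) - 4))*(((4817 - 1000) + z) - 9697) = -25838 + (5663 + (59*(-4) - 4))*(((4817 - 1000) - 391) - 9697) = -25838 + (5663 + (-236 - 4))*((3817 - 391) - 9697) = -25838 + (5663 - 240)*(3426 - 9697) = -25838 + 5423*(-6271) = -25838 - 34007633 = -34033471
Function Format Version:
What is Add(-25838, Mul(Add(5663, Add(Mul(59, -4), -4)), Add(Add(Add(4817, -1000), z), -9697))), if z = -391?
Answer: -34033471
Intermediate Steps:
Add(-25838, Mul(Add(5663, Add(Mul(59, -4), -4)), Add(Add(Add(4817, -1000), z), -9697))) = Add(-25838, Mul(Add(5663, Add(Mul(59, -4), -4)), Add(Add(Add(4817, -1000), -391), -9697))) = Add(-25838, Mul(Add(5663, Add(-236, -4)), Add(Add(3817, -391), -9697))) = Add(-25838, Mul(Add(5663, -240), Add(3426, -9697))) = Add(-25838, Mul(5423, -6271)) = Add(-25838, -34007633) = -34033471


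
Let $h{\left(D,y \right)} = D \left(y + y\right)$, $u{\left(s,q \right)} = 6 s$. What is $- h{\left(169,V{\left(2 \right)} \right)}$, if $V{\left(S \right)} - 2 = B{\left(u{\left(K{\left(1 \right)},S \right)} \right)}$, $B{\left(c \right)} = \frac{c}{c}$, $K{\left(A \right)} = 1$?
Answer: $-1014$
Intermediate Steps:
$B{\left(c \right)} = 1$
$V{\left(S \right)} = 3$ ($V{\left(S \right)} = 2 + 1 = 3$)
$h{\left(D,y \right)} = 2 D y$ ($h{\left(D,y \right)} = D 2 y = 2 D y$)
$- h{\left(169,V{\left(2 \right)} \right)} = - 2 \cdot 169 \cdot 3 = \left(-1\right) 1014 = -1014$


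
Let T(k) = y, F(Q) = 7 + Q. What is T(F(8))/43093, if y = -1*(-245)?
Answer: 245/43093 ≈ 0.0056854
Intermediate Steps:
y = 245
T(k) = 245
T(F(8))/43093 = 245/43093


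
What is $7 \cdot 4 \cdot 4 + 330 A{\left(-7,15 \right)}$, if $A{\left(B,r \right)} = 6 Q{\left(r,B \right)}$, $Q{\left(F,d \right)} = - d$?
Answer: $13972$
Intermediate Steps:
$A{\left(B,r \right)} = - 6 B$ ($A{\left(B,r \right)} = 6 \left(- B\right) = - 6 B$)
$7 \cdot 4 \cdot 4 + 330 A{\left(-7,15 \right)} = 7 \cdot 4 \cdot 4 + 330 \left(\left(-6\right) \left(-7\right)\right) = 28 \cdot 4 + 330 \cdot 42 = 112 + 13860 = 13972$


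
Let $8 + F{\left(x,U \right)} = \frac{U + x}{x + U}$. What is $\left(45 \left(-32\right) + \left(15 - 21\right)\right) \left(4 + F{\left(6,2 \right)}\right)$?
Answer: $4338$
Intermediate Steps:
$F{\left(x,U \right)} = -7$ ($F{\left(x,U \right)} = -8 + \frac{U + x}{x + U} = -8 + \frac{U + x}{U + x} = -8 + 1 = -7$)
$\left(45 \left(-32\right) + \left(15 - 21\right)\right) \left(4 + F{\left(6,2 \right)}\right) = \left(45 \left(-32\right) + \left(15 - 21\right)\right) \left(4 - 7\right) = \left(-1440 - 6\right) \left(-3\right) = \left(-1446\right) \left(-3\right) = 4338$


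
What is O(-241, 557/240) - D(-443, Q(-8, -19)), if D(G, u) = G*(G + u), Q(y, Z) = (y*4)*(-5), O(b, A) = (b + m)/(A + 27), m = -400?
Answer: -882375493/7037 ≈ -1.2539e+5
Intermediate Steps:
O(b, A) = (-400 + b)/(27 + A) (O(b, A) = (b - 400)/(A + 27) = (-400 + b)/(27 + A))
Q(y, Z) = -20*y (Q(y, Z) = (4*y)*(-5) = -20*y)
O(-241, 557/240) - D(-443, Q(-8, -19)) = (-400 - 241)/(27 + 557/240) - (-443)*(-443 - 20*(-8)) = -641/(27 + 557*(1/240)) - (-443)*(-443 + 160) = -641/(27 + 557/240) - (-443)*(-283) = -641/(7037/240) - 1*125369 = (240/7037)*(-641) - 125369 = -153840/7037 - 125369 = -882375493/7037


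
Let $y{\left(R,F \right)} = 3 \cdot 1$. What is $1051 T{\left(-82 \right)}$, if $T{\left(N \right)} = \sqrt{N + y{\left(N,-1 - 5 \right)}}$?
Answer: $1051 i \sqrt{79} \approx 9341.5 i$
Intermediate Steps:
$y{\left(R,F \right)} = 3$
$T{\left(N \right)} = \sqrt{3 + N}$ ($T{\left(N \right)} = \sqrt{N + 3} = \sqrt{3 + N}$)
$1051 T{\left(-82 \right)} = 1051 \sqrt{3 - 82} = 1051 \sqrt{-79} = 1051 i \sqrt{79}$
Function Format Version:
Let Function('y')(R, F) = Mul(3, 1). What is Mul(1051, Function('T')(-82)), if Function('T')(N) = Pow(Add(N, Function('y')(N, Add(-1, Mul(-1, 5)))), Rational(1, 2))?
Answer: Mul(1051, I, Pow(79, Rational(1, 2))) ≈ Mul(9341.5, I)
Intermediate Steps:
Function('y')(R, F) = 3
Function('T')(N) = Pow(Add(3, N), Rational(1, 2)) (Function('T')(N) = Pow(Add(N, 3), Rational(1, 2)) = Pow(Add(3, N), Rational(1, 2)))
Mul(1051, Function('T')(-82)) = Mul(1051, Pow(Add(3, -82), Rational(1, 2))) = Mul(1051, Pow(-79, Rational(1, 2))) = Mul(1051, Mul(I, Pow(79, Rational(1, 2)))) = Mul(1051, I, Pow(79, Rational(1, 2)))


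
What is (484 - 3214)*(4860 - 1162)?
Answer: -10095540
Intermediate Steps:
(484 - 3214)*(4860 - 1162) = -2730*3698 = -10095540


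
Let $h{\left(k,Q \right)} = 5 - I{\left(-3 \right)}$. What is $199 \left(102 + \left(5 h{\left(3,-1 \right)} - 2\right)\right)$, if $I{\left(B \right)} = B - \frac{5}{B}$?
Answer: $\frac{78605}{3} \approx 26202.0$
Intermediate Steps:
$h{\left(k,Q \right)} = \frac{19}{3}$ ($h{\left(k,Q \right)} = 5 - \left(-3 - \frac{5}{-3}\right) = 5 - \left(-3 - - \frac{5}{3}\right) = 5 - \left(-3 + \frac{5}{3}\right) = 5 - - \frac{4}{3} = 5 + \frac{4}{3} = \frac{19}{3}$)
$199 \left(102 + \left(5 h{\left(3,-1 \right)} - 2\right)\right) = 199 \left(102 + \left(5 \cdot \frac{19}{3} - 2\right)\right) = 199 \left(102 + \left(\frac{95}{3} - 2\right)\right) = 199 \left(102 + \frac{89}{3}\right) = 199 \cdot \frac{395}{3} = \frac{78605}{3}$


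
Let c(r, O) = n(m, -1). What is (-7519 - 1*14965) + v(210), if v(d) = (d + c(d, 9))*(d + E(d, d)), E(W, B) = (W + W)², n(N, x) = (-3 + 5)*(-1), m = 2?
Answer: 36712396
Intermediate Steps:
n(N, x) = -2 (n(N, x) = 2*(-1) = -2)
c(r, O) = -2
E(W, B) = 4*W² (E(W, B) = (2*W)² = 4*W²)
v(d) = (-2 + d)*(d + 4*d²) (v(d) = (d - 2)*(d + 4*d²) = (-2 + d)*(d + 4*d²))
(-7519 - 1*14965) + v(210) = (-7519 - 1*14965) + 210*(-2 - 7*210 + 4*210²) = (-7519 - 14965) + 210*(-2 - 1470 + 4*44100) = -22484 + 210*(-2 - 1470 + 176400) = -22484 + 210*174928 = -22484 + 36734880 = 36712396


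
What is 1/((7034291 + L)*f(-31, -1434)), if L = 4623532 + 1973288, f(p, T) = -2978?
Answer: -1/40593448558 ≈ -2.4635e-11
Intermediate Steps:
L = 6596820
1/((7034291 + L)*f(-31, -1434)) = 1/((7034291 + 6596820)*(-2978)) = -1/2978/13631111 = (1/13631111)*(-1/2978) = -1/40593448558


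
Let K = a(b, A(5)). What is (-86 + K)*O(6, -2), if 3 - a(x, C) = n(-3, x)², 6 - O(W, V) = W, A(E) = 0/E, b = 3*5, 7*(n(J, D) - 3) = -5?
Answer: 0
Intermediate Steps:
n(J, D) = 16/7 (n(J, D) = 3 + (⅐)*(-5) = 3 - 5/7 = 16/7)
b = 15
A(E) = 0
O(W, V) = 6 - W
a(x, C) = -109/49 (a(x, C) = 3 - (16/7)² = 3 - 1*256/49 = 3 - 256/49 = -109/49)
K = -109/49 ≈ -2.2245
(-86 + K)*O(6, -2) = (-86 - 109/49)*(6 - 1*6) = -4323*(6 - 6)/49 = -4323/49*0 = 0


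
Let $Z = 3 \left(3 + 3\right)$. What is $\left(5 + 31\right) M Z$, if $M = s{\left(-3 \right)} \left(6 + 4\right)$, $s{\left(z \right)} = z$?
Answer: $-19440$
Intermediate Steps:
$Z = 18$ ($Z = 3 \cdot 6 = 18$)
$M = -30$ ($M = - 3 \left(6 + 4\right) = \left(-3\right) 10 = -30$)
$\left(5 + 31\right) M Z = \left(5 + 31\right) \left(\left(-30\right) 18\right) = 36 \left(-540\right) = -19440$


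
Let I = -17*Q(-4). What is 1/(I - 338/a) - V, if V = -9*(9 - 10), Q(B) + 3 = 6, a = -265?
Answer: -118858/13177 ≈ -9.0201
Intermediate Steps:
Q(B) = 3 (Q(B) = -3 + 6 = 3)
V = 9 (V = -9*(-1) = 9)
I = -51 (I = -17*3 = -51)
1/(I - 338/a) - V = 1/(-51 - 338/(-265)) - 1*9 = 1/(-51 - 338*(-1/265)) - 9 = 1/(-51 + 338/265) - 9 = 1/(-13177/265) - 9 = -265/13177 - 9 = -118858/13177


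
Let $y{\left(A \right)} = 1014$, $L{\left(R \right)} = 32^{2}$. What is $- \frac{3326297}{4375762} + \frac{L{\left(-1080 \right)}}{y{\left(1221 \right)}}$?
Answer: $\frac{553957565}{2218511334} \approx 0.2497$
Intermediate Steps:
$L{\left(R \right)} = 1024$
$- \frac{3326297}{4375762} + \frac{L{\left(-1080 \right)}}{y{\left(1221 \right)}} = - \frac{3326297}{4375762} + \frac{1024}{1014} = \left(-3326297\right) \frac{1}{4375762} + 1024 \cdot \frac{1}{1014} = - \frac{3326297}{4375762} + \frac{512}{507} = \frac{553957565}{2218511334}$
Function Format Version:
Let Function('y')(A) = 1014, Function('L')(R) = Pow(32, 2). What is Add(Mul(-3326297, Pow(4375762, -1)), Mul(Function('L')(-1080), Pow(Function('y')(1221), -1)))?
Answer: Rational(553957565, 2218511334) ≈ 0.24970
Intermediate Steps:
Function('L')(R) = 1024
Add(Mul(-3326297, Pow(4375762, -1)), Mul(Function('L')(-1080), Pow(Function('y')(1221), -1))) = Add(Mul(-3326297, Pow(4375762, -1)), Mul(1024, Pow(1014, -1))) = Add(Mul(-3326297, Rational(1, 4375762)), Mul(1024, Rational(1, 1014))) = Add(Rational(-3326297, 4375762), Rational(512, 507)) = Rational(553957565, 2218511334)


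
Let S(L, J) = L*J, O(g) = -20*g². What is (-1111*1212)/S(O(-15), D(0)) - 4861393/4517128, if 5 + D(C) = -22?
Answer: -556093054133/45735921000 ≈ -12.159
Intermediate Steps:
D(C) = -27 (D(C) = -5 - 22 = -27)
S(L, J) = J*L
(-1111*1212)/S(O(-15), D(0)) - 4861393/4517128 = (-1111*1212)/((-(-540)*(-15)²)) - 4861393/4517128 = -1346532/((-(-540)*225)) - 4861393*1/4517128 = -1346532/((-27*(-4500))) - 4861393/4517128 = -1346532/121500 - 4861393/4517128 = -1346532*1/121500 - 4861393/4517128 = -112211/10125 - 4861393/4517128 = -556093054133/45735921000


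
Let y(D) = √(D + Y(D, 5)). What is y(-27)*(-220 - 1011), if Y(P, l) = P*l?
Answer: -11079*I*√2 ≈ -15668.0*I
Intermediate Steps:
y(D) = √6*√D (y(D) = √(D + D*5) = √(D + 5*D) = √(6*D) = √6*√D)
y(-27)*(-220 - 1011) = (√6*√(-27))*(-220 - 1011) = (√6*(3*I*√3))*(-1231) = (9*I*√2)*(-1231) = -11079*I*√2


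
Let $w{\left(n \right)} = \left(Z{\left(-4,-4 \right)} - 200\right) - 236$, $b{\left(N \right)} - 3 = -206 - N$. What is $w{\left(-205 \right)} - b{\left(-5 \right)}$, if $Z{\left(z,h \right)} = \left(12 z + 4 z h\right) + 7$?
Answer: $-215$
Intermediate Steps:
$Z{\left(z,h \right)} = 7 + 12 z + 4 h z$ ($Z{\left(z,h \right)} = \left(12 z + 4 h z\right) + 7 = 7 + 12 z + 4 h z$)
$b{\left(N \right)} = -203 - N$ ($b{\left(N \right)} = 3 - \left(206 + N\right) = -203 - N$)
$w{\left(n \right)} = -413$ ($w{\left(n \right)} = \left(\left(7 + 12 \left(-4\right) + 4 \left(-4\right) \left(-4\right)\right) - 200\right) - 236 = \left(\left(7 - 48 + 64\right) - 200\right) - 236 = \left(23 - 200\right) - 236 = -177 - 236 = -413$)
$w{\left(-205 \right)} - b{\left(-5 \right)} = -413 - \left(-203 - -5\right) = -413 - \left(-203 + 5\right) = -413 - -198 = -413 + 198 = -215$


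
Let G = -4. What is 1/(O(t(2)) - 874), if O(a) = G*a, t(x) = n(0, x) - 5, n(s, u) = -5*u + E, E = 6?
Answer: -1/838 ≈ -0.0011933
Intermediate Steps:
n(s, u) = 6 - 5*u (n(s, u) = -5*u + 6 = 6 - 5*u)
t(x) = 1 - 5*x (t(x) = (6 - 5*x) - 5 = 1 - 5*x)
O(a) = -4*a
1/(O(t(2)) - 874) = 1/(-4*(1 - 5*2) - 874) = 1/(-4*(1 - 10) - 874) = 1/(-4*(-9) - 874) = 1/(36 - 874) = 1/(-838) = -1/838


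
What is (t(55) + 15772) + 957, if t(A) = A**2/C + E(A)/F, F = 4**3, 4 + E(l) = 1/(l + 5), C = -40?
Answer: 63948721/3840 ≈ 16653.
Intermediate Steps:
E(l) = -4 + 1/(5 + l) (E(l) = -4 + 1/(l + 5) = -4 + 1/(5 + l))
F = 64
t(A) = -A**2/40 + (-19 - 4*A)/(64*(5 + A)) (t(A) = A**2/(-40) + ((-19 - 4*A)/(5 + A))/64 = A**2*(-1/40) + ((-19 - 4*A)/(5 + A))*(1/64) = -A**2/40 + (-19 - 4*A)/(64*(5 + A)))
(t(55) + 15772) + 957 = ((-95 - 20*55 + 8*55**2*(-5 - 1*55))/(320*(5 + 55)) + 15772) + 957 = ((1/320)*(-95 - 1100 + 8*3025*(-5 - 55))/60 + 15772) + 957 = ((1/320)*(1/60)*(-95 - 1100 + 8*3025*(-60)) + 15772) + 957 = ((1/320)*(1/60)*(-95 - 1100 - 1452000) + 15772) + 957 = ((1/320)*(1/60)*(-1453195) + 15772) + 957 = (-290639/3840 + 15772) + 957 = 60273841/3840 + 957 = 63948721/3840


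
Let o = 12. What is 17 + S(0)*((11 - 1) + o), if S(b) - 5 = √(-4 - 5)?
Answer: 127 + 66*I ≈ 127.0 + 66.0*I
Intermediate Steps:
S(b) = 5 + 3*I (S(b) = 5 + √(-4 - 5) = 5 + √(-9) = 5 + 3*I)
17 + S(0)*((11 - 1) + o) = 17 + (5 + 3*I)*((11 - 1) + 12) = 17 + (5 + 3*I)*(10 + 12) = 17 + (5 + 3*I)*22 = 17 + (110 + 66*I) = 127 + 66*I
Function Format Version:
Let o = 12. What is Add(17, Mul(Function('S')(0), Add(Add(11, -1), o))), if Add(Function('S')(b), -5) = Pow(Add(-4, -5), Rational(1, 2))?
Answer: Add(127, Mul(66, I)) ≈ Add(127.00, Mul(66.000, I))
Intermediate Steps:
Function('S')(b) = Add(5, Mul(3, I)) (Function('S')(b) = Add(5, Pow(Add(-4, -5), Rational(1, 2))) = Add(5, Pow(-9, Rational(1, 2))) = Add(5, Mul(3, I)))
Add(17, Mul(Function('S')(0), Add(Add(11, -1), o))) = Add(17, Mul(Add(5, Mul(3, I)), Add(Add(11, -1), 12))) = Add(17, Mul(Add(5, Mul(3, I)), Add(10, 12))) = Add(17, Mul(Add(5, Mul(3, I)), 22)) = Add(17, Add(110, Mul(66, I))) = Add(127, Mul(66, I))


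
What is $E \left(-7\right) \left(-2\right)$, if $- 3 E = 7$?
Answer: $- \frac{98}{3} \approx -32.667$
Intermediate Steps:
$E = - \frac{7}{3}$ ($E = \left(- \frac{1}{3}\right) 7 = - \frac{7}{3} \approx -2.3333$)
$E \left(-7\right) \left(-2\right) = \left(- \frac{7}{3}\right) \left(-7\right) \left(-2\right) = \frac{49}{3} \left(-2\right) = - \frac{98}{3}$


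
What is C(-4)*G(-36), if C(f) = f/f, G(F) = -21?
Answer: -21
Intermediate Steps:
C(f) = 1
C(-4)*G(-36) = 1*(-21) = -21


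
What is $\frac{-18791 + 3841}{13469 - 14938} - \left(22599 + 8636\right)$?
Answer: $- \frac{3528405}{113} \approx -31225.0$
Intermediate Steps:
$\frac{-18791 + 3841}{13469 - 14938} - \left(22599 + 8636\right) = - \frac{14950}{-1469} - 31235 = \left(-14950\right) \left(- \frac{1}{1469}\right) - 31235 = \frac{1150}{113} - 31235 = - \frac{3528405}{113}$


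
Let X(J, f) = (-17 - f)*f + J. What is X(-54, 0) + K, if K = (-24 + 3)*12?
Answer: -306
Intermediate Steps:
X(J, f) = J + f*(-17 - f) (X(J, f) = f*(-17 - f) + J = J + f*(-17 - f))
K = -252 (K = -21*12 = -252)
X(-54, 0) + K = (-54 - 1*0² - 17*0) - 252 = (-54 - 1*0 + 0) - 252 = (-54 + 0 + 0) - 252 = -54 - 252 = -306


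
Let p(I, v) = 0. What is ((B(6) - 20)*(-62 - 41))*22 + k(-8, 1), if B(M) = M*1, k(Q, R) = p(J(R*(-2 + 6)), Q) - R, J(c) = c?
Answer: 31723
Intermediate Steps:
k(Q, R) = -R (k(Q, R) = 0 - R = -R)
B(M) = M
((B(6) - 20)*(-62 - 41))*22 + k(-8, 1) = ((6 - 20)*(-62 - 41))*22 - 1*1 = -14*(-103)*22 - 1 = 1442*22 - 1 = 31724 - 1 = 31723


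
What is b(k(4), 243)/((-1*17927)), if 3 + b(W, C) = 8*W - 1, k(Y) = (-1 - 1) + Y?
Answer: -12/17927 ≈ -0.00066938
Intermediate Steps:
k(Y) = -2 + Y
b(W, C) = -4 + 8*W (b(W, C) = -3 + (8*W - 1) = -3 + (-1 + 8*W) = -4 + 8*W)
b(k(4), 243)/((-1*17927)) = (-4 + 8*(-2 + 4))/((-1*17927)) = (-4 + 8*2)/(-17927) = (-4 + 16)*(-1/17927) = 12*(-1/17927) = -12/17927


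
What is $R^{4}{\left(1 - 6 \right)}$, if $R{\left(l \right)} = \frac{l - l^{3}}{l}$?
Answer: $331776$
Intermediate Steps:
$R{\left(l \right)} = \frac{l - l^{3}}{l}$
$R^{4}{\left(1 - 6 \right)} = \left(1 - \left(1 - 6\right)^{2}\right)^{4} = \left(1 - \left(-5\right)^{2}\right)^{4} = \left(1 - 25\right)^{4} = \left(-24\right)^{4} = 331776$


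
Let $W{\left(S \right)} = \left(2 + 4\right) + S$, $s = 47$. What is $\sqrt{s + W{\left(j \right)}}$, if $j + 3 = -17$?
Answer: $\sqrt{33} \approx 5.7446$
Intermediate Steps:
$j = -20$ ($j = -3 - 17 = -20$)
$W{\left(S \right)} = 6 + S$
$\sqrt{s + W{\left(j \right)}} = \sqrt{47 + \left(6 - 20\right)} = \sqrt{47 - 14} = \sqrt{33}$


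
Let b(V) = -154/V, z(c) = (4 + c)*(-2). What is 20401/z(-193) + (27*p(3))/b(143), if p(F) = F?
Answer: -4015/189 ≈ -21.243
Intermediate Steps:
z(c) = -8 - 2*c
20401/z(-193) + (27*p(3))/b(143) = 20401/(-8 - 2*(-193)) + (27*3)/((-154/143)) = 20401/(-8 + 386) + 81/((-154*1/143)) = 20401/378 + 81/(-14/13) = 20401*(1/378) + 81*(-13/14) = 20401/378 - 1053/14 = -4015/189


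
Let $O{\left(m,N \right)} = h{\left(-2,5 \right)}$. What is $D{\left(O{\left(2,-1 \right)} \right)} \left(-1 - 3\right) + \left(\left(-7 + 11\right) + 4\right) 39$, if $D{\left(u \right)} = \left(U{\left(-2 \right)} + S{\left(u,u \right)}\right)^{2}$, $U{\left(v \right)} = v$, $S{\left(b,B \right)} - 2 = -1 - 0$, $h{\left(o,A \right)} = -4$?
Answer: $308$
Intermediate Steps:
$S{\left(b,B \right)} = 1$ ($S{\left(b,B \right)} = 2 - 1 = 1$)
$O{\left(m,N \right)} = -4$
$D{\left(u \right)} = 1$ ($D{\left(u \right)} = \left(-2 + 1\right)^{2} = \left(-1\right)^{2} = 1$)
$D{\left(O{\left(2,-1 \right)} \right)} \left(-1 - 3\right) + \left(\left(-7 + 11\right) + 4\right) 39 = 1 \left(-1 - 3\right) + \left(\left(-7 + 11\right) + 4\right) 39 = 1 \left(-4\right) + \left(4 + 4\right) 39 = -4 + 8 \cdot 39 = -4 + 312 = 308$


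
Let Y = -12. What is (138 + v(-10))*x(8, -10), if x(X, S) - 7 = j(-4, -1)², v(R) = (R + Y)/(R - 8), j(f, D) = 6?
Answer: 53879/9 ≈ 5986.6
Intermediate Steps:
v(R) = (-12 + R)/(-8 + R) (v(R) = (R - 12)/(R - 8) = (-12 + R)/(-8 + R))
x(X, S) = 43 (x(X, S) = 7 + 6² = 7 + 36 = 43)
(138 + v(-10))*x(8, -10) = (138 + (-12 - 10)/(-8 - 10))*43 = (138 - 22/(-18))*43 = (138 - 1/18*(-22))*43 = (138 + 11/9)*43 = (1253/9)*43 = 53879/9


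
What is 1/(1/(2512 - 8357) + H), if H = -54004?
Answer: -5845/315653381 ≈ -1.8517e-5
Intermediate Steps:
1/(1/(2512 - 8357) + H) = 1/(1/(2512 - 8357) - 54004) = 1/(1/(-5845) - 54004) = 1/(-1/5845 - 54004) = 1/(-315653381/5845) = -5845/315653381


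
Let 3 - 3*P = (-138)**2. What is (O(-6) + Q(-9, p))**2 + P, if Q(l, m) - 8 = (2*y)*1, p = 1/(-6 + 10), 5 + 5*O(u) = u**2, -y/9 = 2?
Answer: -146794/25 ≈ -5871.8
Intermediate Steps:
y = -18 (y = -9*2 = -18)
O(u) = -1 + u**2/5
p = 1/4 ≈ 0.25000
P = -6347 (P = 1 - 1/3*(-138)**2 = 1 - 1/3*19044 = 1 - 6348 = -6347)
Q(l, m) = -28 (Q(l, m) = 8 + (2*(-18))*1 = 8 - 36*1 = 8 - 36 = -28)
(O(-6) + Q(-9, p))**2 + P = ((-1 + (1/5)*(-6)**2) - 28)**2 - 6347 = ((-1 + (1/5)*36) - 28)**2 - 6347 = ((-1 + 36/5) - 28)**2 - 6347 = (31/5 - 28)**2 - 6347 = (-109/5)**2 - 6347 = 11881/25 - 6347 = -146794/25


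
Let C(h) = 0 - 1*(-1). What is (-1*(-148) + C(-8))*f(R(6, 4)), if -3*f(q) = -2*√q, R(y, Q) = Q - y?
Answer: 298*I*√2/3 ≈ 140.48*I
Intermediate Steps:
f(q) = 2*√q/3 (f(q) = -(-2)*√q/3 = 2*√q/3)
C(h) = 1 (C(h) = 0 + 1 = 1)
(-1*(-148) + C(-8))*f(R(6, 4)) = (-1*(-148) + 1)*(2*√(4 - 1*6)/3) = (148 + 1)*(2*√(4 - 6)/3) = 149*(2*√(-2)/3) = 149*(2*(I*√2)/3) = 149*(2*I*√2/3) = 298*I*√2/3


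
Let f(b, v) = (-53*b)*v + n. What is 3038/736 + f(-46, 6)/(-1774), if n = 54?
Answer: -1354135/326416 ≈ -4.1485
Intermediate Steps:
f(b, v) = 54 - 53*b*v (f(b, v) = (-53*b)*v + 54 = -53*b*v + 54 = 54 - 53*b*v)
3038/736 + f(-46, 6)/(-1774) = 3038/736 + (54 - 53*(-46)*6)/(-1774) = 3038*(1/736) + (54 + 14628)*(-1/1774) = 1519/368 + 14682*(-1/1774) = 1519/368 - 7341/887 = -1354135/326416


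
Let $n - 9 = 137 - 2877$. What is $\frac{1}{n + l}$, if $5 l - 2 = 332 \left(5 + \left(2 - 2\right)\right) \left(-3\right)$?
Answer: $- \frac{5}{18633} \approx -0.00026834$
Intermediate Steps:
$n = -2731$ ($n = 9 + \left(137 - 2877\right) = 9 - 2740 = -2731$)
$l = - \frac{4978}{5}$ ($l = \frac{2}{5} + \frac{332 \left(5 + \left(2 - 2\right)\right) \left(-3\right)}{5} = \frac{2}{5} + \frac{332 \left(5 + 0\right) \left(-3\right)}{5} = \frac{2}{5} + \frac{332 \cdot 5 \left(-3\right)}{5} = \frac{2}{5} + \frac{332 \left(-15\right)}{5} = \frac{2}{5} + \frac{1}{5} \left(-4980\right) = \frac{2}{5} - 996 = - \frac{4978}{5} \approx -995.6$)
$\frac{1}{n + l} = \frac{1}{-2731 - \frac{4978}{5}} = \frac{1}{- \frac{18633}{5}} = - \frac{5}{18633}$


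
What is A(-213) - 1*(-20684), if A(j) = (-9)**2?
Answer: 20765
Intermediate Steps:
A(j) = 81
A(-213) - 1*(-20684) = 81 - 1*(-20684) = 81 + 20684 = 20765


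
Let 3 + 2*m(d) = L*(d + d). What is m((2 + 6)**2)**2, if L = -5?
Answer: 413449/4 ≈ 1.0336e+5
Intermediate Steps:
m(d) = -3/2 - 5*d (m(d) = -3/2 + (-5*(d + d))/2 = -3/2 + (-10*d)/2 = -3/2 - 5*d)
m((2 + 6)**2)**2 = (-3/2 - 5*(2 + 6)**2)**2 = (-3/2 - 5*8**2)**2 = (-3/2 - 5*64)**2 = (-3/2 - 320)**2 = (-643/2)**2 = 413449/4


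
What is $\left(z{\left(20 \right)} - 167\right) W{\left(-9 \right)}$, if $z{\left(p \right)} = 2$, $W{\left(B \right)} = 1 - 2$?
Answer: $165$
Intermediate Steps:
$W{\left(B \right)} = -1$ ($W{\left(B \right)} = 1 - 2 = -1$)
$\left(z{\left(20 \right)} - 167\right) W{\left(-9 \right)} = \left(2 - 167\right) \left(-1\right) = \left(-165\right) \left(-1\right) = 165$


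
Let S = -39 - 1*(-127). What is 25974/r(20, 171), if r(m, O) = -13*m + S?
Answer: -12987/86 ≈ -151.01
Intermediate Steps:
S = 88 (S = -39 + 127 = 88)
r(m, O) = 88 - 13*m (r(m, O) = -13*m + 88 = 88 - 13*m)
25974/r(20, 171) = 25974/(88 - 13*20) = 25974/(88 - 260) = 25974/(-172) = 25974*(-1/172) = -12987/86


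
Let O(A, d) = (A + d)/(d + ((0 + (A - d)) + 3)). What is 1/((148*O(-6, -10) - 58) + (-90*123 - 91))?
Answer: -3/31289 ≈ -9.5880e-5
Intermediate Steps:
O(A, d) = (A + d)/(3 + A) (O(A, d) = (A + d)/(d + ((A - d) + 3)) = (A + d)/(d + (3 + A - d)) = (A + d)/(3 + A))
1/((148*O(-6, -10) - 58) + (-90*123 - 91)) = 1/((148*((-6 - 10)/(3 - 6)) - 58) + (-90*123 - 91)) = 1/((148*(-16/(-3)) - 58) + (-11070 - 91)) = 1/((148*(-⅓*(-16)) - 58) - 11161) = 1/((148*(16/3) - 58) - 11161) = 1/((2368/3 - 58) - 11161) = 1/(2194/3 - 11161) = 1/(-31289/3) = -3/31289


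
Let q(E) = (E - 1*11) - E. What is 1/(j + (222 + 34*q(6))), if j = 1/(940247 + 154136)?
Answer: -1094383/166346215 ≈ -0.0065789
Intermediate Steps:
q(E) = -11 (q(E) = (E - 11) - E = (-11 + E) - E = -11)
j = 1/1094383 ≈ 9.1376e-7
1/(j + (222 + 34*q(6))) = 1/(1/1094383 + (222 + 34*(-11))) = 1/(1/1094383 + (222 - 374)) = 1/(1/1094383 - 152) = 1/(-166346215/1094383) = -1094383/166346215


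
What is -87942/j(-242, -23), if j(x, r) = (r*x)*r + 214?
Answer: 43971/63902 ≈ 0.68810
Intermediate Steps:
j(x, r) = 214 + x*r**2 (j(x, r) = x*r**2 + 214 = 214 + x*r**2)
-87942/j(-242, -23) = -87942/(214 - 242*(-23)**2) = -87942/(214 - 242*529) = -87942/(214 - 128018) = -87942/(-127804) = -87942*(-1/127804) = 43971/63902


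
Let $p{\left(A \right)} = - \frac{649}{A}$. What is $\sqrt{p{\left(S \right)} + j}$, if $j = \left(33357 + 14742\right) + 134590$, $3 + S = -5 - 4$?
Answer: $\frac{\sqrt{6578751}}{6} \approx 427.48$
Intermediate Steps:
$S = -12$ ($S = -3 - 9 = -12$)
$j = 182689$ ($j = 48099 + 134590 = 182689$)
$\sqrt{p{\left(S \right)} + j} = \sqrt{- \frac{649}{-12} + 182689} = \sqrt{\left(-649\right) \left(- \frac{1}{12}\right) + 182689} = \sqrt{\frac{649}{12} + 182689} = \sqrt{\frac{2192917}{12}} = \frac{\sqrt{6578751}}{6}$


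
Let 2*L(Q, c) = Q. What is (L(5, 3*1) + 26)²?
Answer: 3249/4 ≈ 812.25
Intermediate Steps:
L(Q, c) = Q/2
(L(5, 3*1) + 26)² = ((½)*5 + 26)² = (5/2 + 26)² = (57/2)² = 3249/4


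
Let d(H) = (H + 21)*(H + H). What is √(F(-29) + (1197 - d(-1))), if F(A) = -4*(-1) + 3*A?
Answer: √1154 ≈ 33.971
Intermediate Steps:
d(H) = 2*H*(21 + H) (d(H) = (21 + H)*(2*H) = 2*H*(21 + H))
F(A) = 4 + 3*A
√(F(-29) + (1197 - d(-1))) = √((4 + 3*(-29)) + (1197 - 2*(-1)*(21 - 1))) = √((4 - 87) + (1197 - 2*(-1)*20)) = √(-83 + (1197 - 1*(-40))) = √(-83 + (1197 + 40)) = √(-83 + 1237) = √1154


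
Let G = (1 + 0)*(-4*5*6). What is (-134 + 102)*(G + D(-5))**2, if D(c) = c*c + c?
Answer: -320000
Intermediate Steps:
G = -120 (G = 1*(-20*6) = 1*(-120) = -120)
D(c) = c + c**2 (D(c) = c**2 + c = c + c**2)
(-134 + 102)*(G + D(-5))**2 = (-134 + 102)*(-120 - 5*(1 - 5))**2 = -32*(-120 - 5*(-4))**2 = -32*(-120 + 20)**2 = -32*(-100)**2 = -32*10000 = -320000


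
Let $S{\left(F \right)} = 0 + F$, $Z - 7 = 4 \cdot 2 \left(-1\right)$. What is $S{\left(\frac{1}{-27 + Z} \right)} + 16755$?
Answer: $\frac{469139}{28} \approx 16755.0$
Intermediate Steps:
$Z = -1$ ($Z = 7 + 4 \cdot 2 \left(-1\right) = 7 + 8 \left(-1\right) = 7 - 8 = -1$)
$S{\left(F \right)} = F$
$S{\left(\frac{1}{-27 + Z} \right)} + 16755 = \frac{1}{-27 - 1} + 16755 = \frac{1}{-28} + 16755 = - \frac{1}{28} + 16755 = \frac{469139}{28}$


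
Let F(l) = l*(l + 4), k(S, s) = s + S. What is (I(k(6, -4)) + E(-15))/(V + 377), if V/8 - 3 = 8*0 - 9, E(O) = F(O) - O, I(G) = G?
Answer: 26/47 ≈ 0.55319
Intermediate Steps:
k(S, s) = S + s
F(l) = l*(4 + l)
E(O) = -O + O*(4 + O) (E(O) = O*(4 + O) - O = -O + O*(4 + O))
V = -48 (V = 24 + 8*(8*0 - 9) = 24 + 8*(0 - 9) = 24 + 8*(-9) = 24 - 72 = -48)
(I(k(6, -4)) + E(-15))/(V + 377) = ((6 - 4) - 15*(3 - 15))/(-48 + 377) = (2 - 15*(-12))/329 = (2 + 180)*(1/329) = 182*(1/329) = 26/47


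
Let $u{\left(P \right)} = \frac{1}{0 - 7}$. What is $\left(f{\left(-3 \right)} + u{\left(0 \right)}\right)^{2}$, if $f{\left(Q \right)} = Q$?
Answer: $\frac{484}{49} \approx 9.8775$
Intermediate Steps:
$u{\left(P \right)} = - \frac{1}{7}$ ($u{\left(P \right)} = \frac{1}{-7} = - \frac{1}{7}$)
$\left(f{\left(-3 \right)} + u{\left(0 \right)}\right)^{2} = \left(-3 - \frac{1}{7}\right)^{2} = \left(- \frac{22}{7}\right)^{2} = \frac{484}{49}$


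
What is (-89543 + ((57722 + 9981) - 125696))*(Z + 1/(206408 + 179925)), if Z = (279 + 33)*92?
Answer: -1636071323755088/386333 ≈ -4.2349e+9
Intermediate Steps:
Z = 28704 (Z = 312*92 = 28704)
(-89543 + ((57722 + 9981) - 125696))*(Z + 1/(206408 + 179925)) = (-89543 + ((57722 + 9981) - 125696))*(28704 + 1/(206408 + 179925)) = (-89543 + (67703 - 125696))*(28704 + 1/386333) = (-89543 - 57993)*(28704 + 1/386333) = -147536*11089302433/386333 = -1636071323755088/386333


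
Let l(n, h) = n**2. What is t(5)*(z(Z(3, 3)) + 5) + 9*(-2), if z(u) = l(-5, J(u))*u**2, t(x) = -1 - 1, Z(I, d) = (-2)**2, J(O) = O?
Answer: -828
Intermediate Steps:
Z(I, d) = 4
t(x) = -2
z(u) = 25*u**2 (z(u) = (-5)**2*u**2 = 25*u**2)
t(5)*(z(Z(3, 3)) + 5) + 9*(-2) = -2*(25*4**2 + 5) + 9*(-2) = -2*(25*16 + 5) - 18 = -2*(400 + 5) - 18 = -2*405 - 18 = -810 - 18 = -828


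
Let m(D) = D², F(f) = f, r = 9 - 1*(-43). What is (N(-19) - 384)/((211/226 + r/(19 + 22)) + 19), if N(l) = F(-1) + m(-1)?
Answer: -3558144/196457 ≈ -18.112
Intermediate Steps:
r = 52 (r = 9 + 43 = 52)
N(l) = 0 (N(l) = -1 + (-1)² = -1 + 1 = 0)
(N(-19) - 384)/((211/226 + r/(19 + 22)) + 19) = (0 - 384)/((211/226 + 52/(19 + 22)) + 19) = -384/((211*(1/226) + 52/41) + 19) = -384/((211/226 + 52*(1/41)) + 19) = -384/((211/226 + 52/41) + 19) = -384/(20403/9266 + 19) = -384/196457/9266 = -384*9266/196457 = -3558144/196457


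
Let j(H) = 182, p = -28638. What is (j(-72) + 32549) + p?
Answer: 4093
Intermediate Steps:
(j(-72) + 32549) + p = (182 + 32549) - 28638 = 32731 - 28638 = 4093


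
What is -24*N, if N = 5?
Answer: -120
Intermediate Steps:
-24*N = -24*5 = -120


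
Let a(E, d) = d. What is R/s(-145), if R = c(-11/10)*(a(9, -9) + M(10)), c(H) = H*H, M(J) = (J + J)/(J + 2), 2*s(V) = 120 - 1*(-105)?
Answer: -1331/16875 ≈ -0.078874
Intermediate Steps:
s(V) = 225/2 (s(V) = (120 - 1*(-105))/2 = (120 + 105)/2 = (½)*225 = 225/2)
M(J) = 2*J/(2 + J) (M(J) = (2*J)/(2 + J) = 2*J/(2 + J))
c(H) = H²
R = -1331/150 (R = (-11/10)²*(-9 + 2*10/(2 + 10)) = (-11*⅒)²*(-9 + 2*10/12) = (-11/10)²*(-9 + 2*10*(1/12)) = 121*(-9 + 5/3)/100 = (121/100)*(-22/3) = -1331/150 ≈ -8.8733)
R/s(-145) = -1331/(150*225/2) = -1331/150*2/225 = -1331/16875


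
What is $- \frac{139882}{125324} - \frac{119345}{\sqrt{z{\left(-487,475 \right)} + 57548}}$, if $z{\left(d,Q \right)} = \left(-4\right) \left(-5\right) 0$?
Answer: $- \frac{69941}{62662} - \frac{119345 \sqrt{14387}}{28774} \approx -498.61$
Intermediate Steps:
$z{\left(d,Q \right)} = 0$ ($z{\left(d,Q \right)} = 20 \cdot 0 = 0$)
$- \frac{139882}{125324} - \frac{119345}{\sqrt{z{\left(-487,475 \right)} + 57548}} = - \frac{139882}{125324} - \frac{119345}{\sqrt{0 + 57548}} = \left(-139882\right) \frac{1}{125324} - \frac{119345}{\sqrt{57548}} = - \frac{69941}{62662} - \frac{119345}{2 \sqrt{14387}} = - \frac{69941}{62662} - 119345 \frac{\sqrt{14387}}{28774} = - \frac{69941}{62662} - \frac{119345 \sqrt{14387}}{28774}$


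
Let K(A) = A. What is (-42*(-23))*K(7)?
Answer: 6762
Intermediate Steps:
(-42*(-23))*K(7) = -42*(-23)*7 = 966*7 = 6762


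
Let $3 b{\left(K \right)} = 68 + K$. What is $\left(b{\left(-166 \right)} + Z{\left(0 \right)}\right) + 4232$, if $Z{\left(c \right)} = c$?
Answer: $\frac{12598}{3} \approx 4199.3$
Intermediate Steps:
$b{\left(K \right)} = \frac{68}{3} + \frac{K}{3}$ ($b{\left(K \right)} = \frac{68 + K}{3} = \frac{68}{3} + \frac{K}{3}$)
$\left(b{\left(-166 \right)} + Z{\left(0 \right)}\right) + 4232 = \left(\left(\frac{68}{3} + \frac{1}{3} \left(-166\right)\right) + 0\right) + 4232 = \left(\left(\frac{68}{3} - \frac{166}{3}\right) + 0\right) + 4232 = \left(- \frac{98}{3} + 0\right) + 4232 = - \frac{98}{3} + 4232 = \frac{12598}{3}$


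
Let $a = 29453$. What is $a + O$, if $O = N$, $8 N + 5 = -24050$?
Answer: $\frac{211569}{8} \approx 26446.0$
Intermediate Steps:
$N = - \frac{24055}{8}$ ($N = - \frac{5}{8} + \frac{1}{8} \left(-24050\right) = - \frac{5}{8} - \frac{12025}{4} = - \frac{24055}{8} \approx -3006.9$)
$O = - \frac{24055}{8} \approx -3006.9$
$a + O = 29453 - \frac{24055}{8} = \frac{211569}{8}$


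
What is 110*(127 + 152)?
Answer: 30690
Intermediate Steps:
110*(127 + 152) = 110*279 = 30690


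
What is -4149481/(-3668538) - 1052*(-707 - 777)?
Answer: 5727208281865/3668538 ≈ 1.5612e+6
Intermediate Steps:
-4149481/(-3668538) - 1052*(-707 - 777) = -4149481*(-1/3668538) - 1052*(-1484) = 4149481/3668538 + 1561168 = 5727208281865/3668538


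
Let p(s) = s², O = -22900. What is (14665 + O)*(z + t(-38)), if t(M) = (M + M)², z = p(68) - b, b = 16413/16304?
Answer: -1396204614945/16304 ≈ -8.5636e+7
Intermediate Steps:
b = 16413/16304 (b = 16413*(1/16304) = 16413/16304 ≈ 1.0067)
z = 75373283/16304 (z = 68² - 1*16413/16304 = 4624 - 16413/16304 = 75373283/16304 ≈ 4623.0)
t(M) = 4*M² (t(M) = (2*M)² = 4*M²)
(14665 + O)*(z + t(-38)) = (14665 - 22900)*(75373283/16304 + 4*(-38)²) = -8235*(75373283/16304 + 4*1444) = -8235*(75373283/16304 + 5776) = -8235*169545187/16304 = -1396204614945/16304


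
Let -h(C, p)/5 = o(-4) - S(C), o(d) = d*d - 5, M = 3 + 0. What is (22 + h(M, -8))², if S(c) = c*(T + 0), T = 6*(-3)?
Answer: 91809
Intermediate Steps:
T = -18
M = 3
o(d) = -5 + d² (o(d) = d² - 5 = -5 + d²)
S(c) = -18*c (S(c) = c*(-18 + 0) = c*(-18) = -18*c)
h(C, p) = -55 - 90*C (h(C, p) = -5*((-5 + (-4)²) - (-18)*C) = -5*((-5 + 16) + 18*C) = -5*(11 + 18*C) = -55 - 90*C)
(22 + h(M, -8))² = (22 + (-55 - 90*3))² = (22 + (-55 - 270))² = (22 - 325)² = (-303)² = 91809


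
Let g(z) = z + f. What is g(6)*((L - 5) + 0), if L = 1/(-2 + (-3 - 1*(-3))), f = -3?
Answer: -33/2 ≈ -16.500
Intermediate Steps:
L = -1/2 (L = 1/(-2 + (-3 + 3)) = 1/(-2 + 0) = 1/(-2) = -1/2 ≈ -0.50000)
g(z) = -3 + z (g(z) = z - 3 = -3 + z)
g(6)*((L - 5) + 0) = (-3 + 6)*((-1/2 - 5) + 0) = 3*(-11/2 + 0) = 3*(-11/2) = -33/2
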